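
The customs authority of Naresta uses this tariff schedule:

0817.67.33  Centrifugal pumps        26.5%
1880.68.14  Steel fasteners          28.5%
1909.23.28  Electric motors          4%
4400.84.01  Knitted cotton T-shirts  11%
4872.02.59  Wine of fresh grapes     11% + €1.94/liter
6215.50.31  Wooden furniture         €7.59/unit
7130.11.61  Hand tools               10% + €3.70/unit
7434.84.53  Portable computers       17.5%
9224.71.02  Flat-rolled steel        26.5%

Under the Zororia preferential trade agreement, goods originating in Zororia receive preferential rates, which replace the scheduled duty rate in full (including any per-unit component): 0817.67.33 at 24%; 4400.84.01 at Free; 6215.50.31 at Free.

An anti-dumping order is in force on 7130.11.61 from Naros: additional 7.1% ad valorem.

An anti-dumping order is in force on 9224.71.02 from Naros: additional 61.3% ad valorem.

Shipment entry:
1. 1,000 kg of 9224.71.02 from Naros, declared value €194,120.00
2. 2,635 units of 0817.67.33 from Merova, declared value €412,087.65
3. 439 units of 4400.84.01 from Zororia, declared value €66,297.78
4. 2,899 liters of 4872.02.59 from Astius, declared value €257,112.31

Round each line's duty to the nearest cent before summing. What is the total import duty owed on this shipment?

Line 1 (9224.71.02, Naros, 1,000 kg, €194,120.00):
Base rate for 9224.71.02 is 26.5%.
Additional duty on 9224.71.02 from Naros: +61.3%. Applied ad valorem rate: 26.5% + 61.3% = 87.8%.
Duty = €194,120.00 × 87.8% = €170,437.36.
Line 2 (0817.67.33, Merova, 2,635 units, €412,087.65):
Base rate for 0817.67.33 is 26.5%.
0817.67.33 has an FTA preferential rate, but origin Merova is not Zororia; base rate stands.
Duty = €412,087.65 × 26.5% = €109,203.23.
Line 3 (4400.84.01, Zororia, 439 units, €66,297.78):
Base rate for 4400.84.01 is 11%.
Origin Zororia qualifies under the Naresta–Zororia agreement and 4400.84.01 is covered: preferential rate Free applies instead.
Duty = €66,297.78 × 0% = €0.00.
Line 4 (4872.02.59, Astius, 2,899 liters, €257,112.31):
Base rate for 4872.02.59 is 11% + €1.94/liter.
Duty = €257,112.31 × 11% + 2,899 × €1.94 = €33,906.41.
Total = €170,437.36 + €109,203.23 + €0.00 + €33,906.41 = €313,547.00.

€313,547.00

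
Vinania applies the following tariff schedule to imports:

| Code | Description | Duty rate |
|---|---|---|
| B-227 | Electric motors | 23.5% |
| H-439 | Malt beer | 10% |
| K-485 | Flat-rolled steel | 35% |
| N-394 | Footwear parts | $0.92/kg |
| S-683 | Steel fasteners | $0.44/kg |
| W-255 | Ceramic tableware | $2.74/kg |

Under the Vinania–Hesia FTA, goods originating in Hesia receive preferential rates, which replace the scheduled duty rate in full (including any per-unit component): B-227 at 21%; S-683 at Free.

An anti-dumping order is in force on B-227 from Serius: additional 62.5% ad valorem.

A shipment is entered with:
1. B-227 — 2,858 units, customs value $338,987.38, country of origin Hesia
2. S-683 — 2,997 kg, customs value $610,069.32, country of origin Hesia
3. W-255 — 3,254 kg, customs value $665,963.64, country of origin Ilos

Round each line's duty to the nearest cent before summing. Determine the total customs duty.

$80,103.31

Line 1 (B-227, Hesia, 2,858 units, $338,987.38):
Base rate for B-227 is 23.5%.
Origin Hesia qualifies under the Vinania–Hesia agreement and B-227 is covered: preferential rate 21% applies instead.
The additional-duty order on B-227 targets Serius, not Hesia; it does not apply.
Duty = $338,987.38 × 21% = $71,187.35.
Line 2 (S-683, Hesia, 2,997 kg, $610,069.32):
Base rate for S-683 is $0.44/kg.
Origin Hesia qualifies under the Vinania–Hesia agreement and S-683 is covered: preferential rate Free applies instead.
Duty = $610,069.32 × 0% = $0.00.
Line 3 (W-255, Ilos, 3,254 kg, $665,963.64):
Base rate for W-255 is $2.74/kg.
Duty = 3,254 × $2.74 = $8,915.96.
Total = $71,187.35 + $0.00 + $8,915.96 = $80,103.31.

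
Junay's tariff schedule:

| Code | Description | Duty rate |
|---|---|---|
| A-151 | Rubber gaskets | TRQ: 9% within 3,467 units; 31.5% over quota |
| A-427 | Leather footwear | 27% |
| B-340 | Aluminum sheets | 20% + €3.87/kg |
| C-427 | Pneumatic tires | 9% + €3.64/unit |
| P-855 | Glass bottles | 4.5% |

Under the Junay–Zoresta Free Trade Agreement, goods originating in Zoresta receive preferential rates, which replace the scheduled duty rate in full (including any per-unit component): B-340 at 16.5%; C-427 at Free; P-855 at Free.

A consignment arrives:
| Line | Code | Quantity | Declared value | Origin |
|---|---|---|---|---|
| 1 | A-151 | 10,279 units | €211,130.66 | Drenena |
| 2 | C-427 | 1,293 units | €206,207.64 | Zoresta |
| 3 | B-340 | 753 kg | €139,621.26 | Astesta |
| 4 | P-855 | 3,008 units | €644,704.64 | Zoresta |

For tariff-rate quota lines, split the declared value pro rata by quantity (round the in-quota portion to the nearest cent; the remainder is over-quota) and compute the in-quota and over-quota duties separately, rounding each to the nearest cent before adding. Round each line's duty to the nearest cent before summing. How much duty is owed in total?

€81,321.78

Line 1 (A-151, Drenena, 10,279 units, €211,130.66):
Code A-151 is under a tariff-rate quota (threshold 3,467 units). In-quota: 3,467 units at 9%; over-quota: 6,812 units at 31.5%.
Pro-rata value split: in-quota = €211,130.66 × 3,467/10,279 = €71,212.18; over-quota = €211,130.66 − €71,212.18 = €139,918.48.
In-quota duty = €71,212.18 × 9% = €6,409.10. Over-quota duty = €139,918.48 × 31.5% = €44,074.32.
Line duty = €6,409.10 + €44,074.32 = €50,483.42.
Line 2 (C-427, Zoresta, 1,293 units, €206,207.64):
Base rate for C-427 is 9% + €3.64/unit.
Origin Zoresta qualifies under the Junay–Zoresta agreement and C-427 is covered: preferential rate Free applies instead.
Duty = €206,207.64 × 0% = €0.00.
Line 3 (B-340, Astesta, 753 kg, €139,621.26):
Base rate for B-340 is 20% + €3.87/kg.
B-340 has an FTA preferential rate, but origin Astesta is not Zoresta; base rate stands.
Duty = €139,621.26 × 20% + 753 × €3.87 = €30,838.36.
Line 4 (P-855, Zoresta, 3,008 units, €644,704.64):
Base rate for P-855 is 4.5%.
Origin Zoresta qualifies under the Junay–Zoresta agreement and P-855 is covered: preferential rate Free applies instead.
Duty = €644,704.64 × 0% = €0.00.
Total = €50,483.42 + €0.00 + €30,838.36 + €0.00 = €81,321.78.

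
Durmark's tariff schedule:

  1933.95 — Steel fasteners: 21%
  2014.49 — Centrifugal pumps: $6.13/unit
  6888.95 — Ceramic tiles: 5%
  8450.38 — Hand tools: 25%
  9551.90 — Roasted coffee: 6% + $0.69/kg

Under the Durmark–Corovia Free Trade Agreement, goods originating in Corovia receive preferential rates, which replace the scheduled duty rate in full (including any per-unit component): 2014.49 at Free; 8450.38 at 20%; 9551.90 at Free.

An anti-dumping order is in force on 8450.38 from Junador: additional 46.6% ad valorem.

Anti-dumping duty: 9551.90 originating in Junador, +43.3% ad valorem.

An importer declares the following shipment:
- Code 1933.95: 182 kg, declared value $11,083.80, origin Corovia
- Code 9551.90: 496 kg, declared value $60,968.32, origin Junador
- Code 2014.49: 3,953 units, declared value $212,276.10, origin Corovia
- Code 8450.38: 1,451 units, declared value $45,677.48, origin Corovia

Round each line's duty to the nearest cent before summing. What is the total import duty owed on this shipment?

Line 1 (1933.95, Corovia, 182 kg, $11,083.80):
Base rate for 1933.95 is 21%.
Origin Corovia is the FTA partner but 1933.95 is not on the preference list; base rate stands.
Duty = $11,083.80 × 21% = $2,327.60.
Line 2 (9551.90, Junador, 496 kg, $60,968.32):
Base rate for 9551.90 is 6% + $0.69/kg.
9551.90 has an FTA preferential rate, but origin Junador is not Corovia; base rate stands.
Additional duty on 9551.90 from Junador: +43.3%. Applied ad valorem rate: 6% + 43.3% = 49.3%.
Duty = $60,968.32 × 49.3% + 496 × $0.69 = $30,399.62.
Line 3 (2014.49, Corovia, 3,953 units, $212,276.10):
Base rate for 2014.49 is $6.13/unit.
Origin Corovia qualifies under the Durmark–Corovia agreement and 2014.49 is covered: preferential rate Free applies instead.
Duty = $212,276.10 × 0% = $0.00.
Line 4 (8450.38, Corovia, 1,451 units, $45,677.48):
Base rate for 8450.38 is 25%.
Origin Corovia qualifies under the Durmark–Corovia agreement and 8450.38 is covered: preferential rate 20% applies instead.
The additional-duty order on 8450.38 targets Junador, not Corovia; it does not apply.
Duty = $45,677.48 × 20% = $9,135.50.
Total = $2,327.60 + $30,399.62 + $0.00 + $9,135.50 = $41,862.72.

$41,862.72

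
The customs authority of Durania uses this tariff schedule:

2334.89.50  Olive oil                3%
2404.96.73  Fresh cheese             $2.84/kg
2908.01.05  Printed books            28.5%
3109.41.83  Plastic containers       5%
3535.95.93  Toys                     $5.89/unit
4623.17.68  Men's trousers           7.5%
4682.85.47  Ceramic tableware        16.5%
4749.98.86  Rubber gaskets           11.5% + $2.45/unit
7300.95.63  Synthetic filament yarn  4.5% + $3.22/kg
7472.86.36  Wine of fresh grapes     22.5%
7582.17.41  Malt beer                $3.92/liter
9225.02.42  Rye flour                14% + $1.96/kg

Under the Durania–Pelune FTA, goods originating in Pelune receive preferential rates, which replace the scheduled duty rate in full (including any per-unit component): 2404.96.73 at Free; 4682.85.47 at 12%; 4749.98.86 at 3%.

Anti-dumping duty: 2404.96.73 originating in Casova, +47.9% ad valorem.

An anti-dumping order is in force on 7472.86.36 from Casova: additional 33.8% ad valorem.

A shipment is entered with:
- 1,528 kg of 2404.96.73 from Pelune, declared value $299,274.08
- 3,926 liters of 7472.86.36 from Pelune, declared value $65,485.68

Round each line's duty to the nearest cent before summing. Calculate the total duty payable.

Line 1 (2404.96.73, Pelune, 1,528 kg, $299,274.08):
Base rate for 2404.96.73 is $2.84/kg.
Origin Pelune qualifies under the Durania–Pelune agreement and 2404.96.73 is covered: preferential rate Free applies instead.
The additional-duty order on 2404.96.73 targets Casova, not Pelune; it does not apply.
Duty = $299,274.08 × 0% = $0.00.
Line 2 (7472.86.36, Pelune, 3,926 liters, $65,485.68):
Base rate for 7472.86.36 is 22.5%.
Origin Pelune is the FTA partner but 7472.86.36 is not on the preference list; base rate stands.
The additional-duty order on 7472.86.36 targets Casova, not Pelune; it does not apply.
Duty = $65,485.68 × 22.5% = $14,734.28.
Total = $0.00 + $14,734.28 = $14,734.28.

$14,734.28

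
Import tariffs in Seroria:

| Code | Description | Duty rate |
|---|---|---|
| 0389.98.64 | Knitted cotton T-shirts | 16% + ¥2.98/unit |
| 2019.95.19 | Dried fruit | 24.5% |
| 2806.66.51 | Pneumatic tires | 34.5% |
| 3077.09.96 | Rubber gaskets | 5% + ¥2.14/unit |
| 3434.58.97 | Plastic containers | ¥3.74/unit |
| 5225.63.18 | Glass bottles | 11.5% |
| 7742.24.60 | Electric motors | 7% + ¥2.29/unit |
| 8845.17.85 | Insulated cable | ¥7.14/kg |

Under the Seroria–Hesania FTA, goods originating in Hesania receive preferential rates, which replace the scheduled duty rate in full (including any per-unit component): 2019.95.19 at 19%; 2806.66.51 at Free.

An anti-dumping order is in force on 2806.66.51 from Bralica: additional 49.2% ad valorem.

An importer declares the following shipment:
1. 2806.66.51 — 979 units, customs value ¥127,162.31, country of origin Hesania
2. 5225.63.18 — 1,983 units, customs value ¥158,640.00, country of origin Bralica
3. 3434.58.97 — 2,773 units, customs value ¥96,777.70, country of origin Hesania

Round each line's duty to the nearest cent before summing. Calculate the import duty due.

Line 1 (2806.66.51, Hesania, 979 units, ¥127,162.31):
Base rate for 2806.66.51 is 34.5%.
Origin Hesania qualifies under the Seroria–Hesania agreement and 2806.66.51 is covered: preferential rate Free applies instead.
The additional-duty order on 2806.66.51 targets Bralica, not Hesania; it does not apply.
Duty = ¥127,162.31 × 0% = ¥0.00.
Line 2 (5225.63.18, Bralica, 1,983 units, ¥158,640.00):
Base rate for 5225.63.18 is 11.5%.
Duty = ¥158,640.00 × 11.5% = ¥18,243.60.
Line 3 (3434.58.97, Hesania, 2,773 units, ¥96,777.70):
Base rate for 3434.58.97 is ¥3.74/unit.
Origin Hesania is the FTA partner but 3434.58.97 is not on the preference list; base rate stands.
Duty = 2,773 × ¥3.74 = ¥10,371.02.
Total = ¥0.00 + ¥18,243.60 + ¥10,371.02 = ¥28,614.62.

¥28,614.62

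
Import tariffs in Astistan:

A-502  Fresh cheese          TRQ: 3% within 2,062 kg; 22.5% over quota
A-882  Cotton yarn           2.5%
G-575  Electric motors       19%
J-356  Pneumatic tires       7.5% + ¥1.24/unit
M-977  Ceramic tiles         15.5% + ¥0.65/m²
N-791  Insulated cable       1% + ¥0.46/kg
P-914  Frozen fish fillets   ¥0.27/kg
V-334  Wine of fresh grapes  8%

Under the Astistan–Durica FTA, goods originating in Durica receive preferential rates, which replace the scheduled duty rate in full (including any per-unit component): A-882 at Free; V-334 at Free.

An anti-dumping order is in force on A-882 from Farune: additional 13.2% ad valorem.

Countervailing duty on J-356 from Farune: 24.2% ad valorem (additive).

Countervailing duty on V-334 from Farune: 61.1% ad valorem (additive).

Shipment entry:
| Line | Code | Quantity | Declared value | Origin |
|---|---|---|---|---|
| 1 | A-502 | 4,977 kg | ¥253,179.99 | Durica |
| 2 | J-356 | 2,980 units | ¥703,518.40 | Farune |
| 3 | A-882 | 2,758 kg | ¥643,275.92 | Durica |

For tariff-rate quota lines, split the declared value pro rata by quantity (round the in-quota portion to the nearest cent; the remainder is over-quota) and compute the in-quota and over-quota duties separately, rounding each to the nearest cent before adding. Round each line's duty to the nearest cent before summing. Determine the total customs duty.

Line 1 (A-502, Durica, 4,977 kg, ¥253,179.99):
Code A-502 is under a tariff-rate quota (threshold 2,062 kg). In-quota: 2,062 kg at 3%; over-quota: 2,915 kg at 22.5%.
Pro-rata value split: in-quota = ¥253,179.99 × 2,062/4,977 = ¥104,893.94; over-quota = ¥253,179.99 − ¥104,893.94 = ¥148,286.05.
In-quota duty = ¥104,893.94 × 3% = ¥3,146.82. Over-quota duty = ¥148,286.05 × 22.5% = ¥33,364.36.
Line duty = ¥3,146.82 + ¥33,364.36 = ¥36,511.18.
Line 2 (J-356, Farune, 2,980 units, ¥703,518.40):
Base rate for J-356 is 7.5% + ¥1.24/unit.
Additional duty on J-356 from Farune: +24.2%. Applied ad valorem rate: 7.5% + 24.2% = 31.7%.
Duty = ¥703,518.40 × 31.7% + 2,980 × ¥1.24 = ¥226,710.53.
Line 3 (A-882, Durica, 2,758 kg, ¥643,275.92):
Base rate for A-882 is 2.5%.
Origin Durica qualifies under the Astistan–Durica agreement and A-882 is covered: preferential rate Free applies instead.
The additional-duty order on A-882 targets Farune, not Durica; it does not apply.
Duty = ¥643,275.92 × 0% = ¥0.00.
Total = ¥36,511.18 + ¥226,710.53 + ¥0.00 = ¥263,221.71.

¥263,221.71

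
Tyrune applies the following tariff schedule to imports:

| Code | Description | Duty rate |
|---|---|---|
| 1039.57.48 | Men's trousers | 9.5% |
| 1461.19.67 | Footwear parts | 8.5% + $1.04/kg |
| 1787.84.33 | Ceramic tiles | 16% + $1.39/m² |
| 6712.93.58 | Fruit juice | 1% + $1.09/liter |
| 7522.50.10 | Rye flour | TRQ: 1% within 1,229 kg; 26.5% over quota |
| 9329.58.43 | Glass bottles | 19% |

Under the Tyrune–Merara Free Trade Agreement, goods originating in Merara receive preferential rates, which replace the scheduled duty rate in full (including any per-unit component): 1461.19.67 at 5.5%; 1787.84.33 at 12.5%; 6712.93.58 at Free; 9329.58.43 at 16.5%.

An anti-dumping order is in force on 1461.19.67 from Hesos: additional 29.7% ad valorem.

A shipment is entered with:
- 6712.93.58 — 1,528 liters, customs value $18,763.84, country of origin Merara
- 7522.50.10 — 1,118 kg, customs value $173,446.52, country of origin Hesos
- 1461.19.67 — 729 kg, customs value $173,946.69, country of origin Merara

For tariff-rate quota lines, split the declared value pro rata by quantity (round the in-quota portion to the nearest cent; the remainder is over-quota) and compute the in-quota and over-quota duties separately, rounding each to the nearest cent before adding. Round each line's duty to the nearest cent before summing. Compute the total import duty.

Line 1 (6712.93.58, Merara, 1,528 liters, $18,763.84):
Base rate for 6712.93.58 is 1% + $1.09/liter.
Origin Merara qualifies under the Tyrune–Merara agreement and 6712.93.58 is covered: preferential rate Free applies instead.
Duty = $18,763.84 × 0% = $0.00.
Line 2 (7522.50.10, Hesos, 1,118 kg, $173,446.52):
Code 7522.50.10 is under a tariff-rate quota (threshold 1,229 kg). Quantity 1,118 kg is within the quota, so the in-quota rate 1% applies to the full value.
Duty = $173,446.52 × 1% = $1,734.47.
Line 3 (1461.19.67, Merara, 729 kg, $173,946.69):
Base rate for 1461.19.67 is 8.5% + $1.04/kg.
Origin Merara qualifies under the Tyrune–Merara agreement and 1461.19.67 is covered: preferential rate 5.5% applies instead.
The additional-duty order on 1461.19.67 targets Hesos, not Merara; it does not apply.
Duty = $173,946.69 × 5.5% = $9,567.07.
Total = $0.00 + $1,734.47 + $9,567.07 = $11,301.54.

$11,301.54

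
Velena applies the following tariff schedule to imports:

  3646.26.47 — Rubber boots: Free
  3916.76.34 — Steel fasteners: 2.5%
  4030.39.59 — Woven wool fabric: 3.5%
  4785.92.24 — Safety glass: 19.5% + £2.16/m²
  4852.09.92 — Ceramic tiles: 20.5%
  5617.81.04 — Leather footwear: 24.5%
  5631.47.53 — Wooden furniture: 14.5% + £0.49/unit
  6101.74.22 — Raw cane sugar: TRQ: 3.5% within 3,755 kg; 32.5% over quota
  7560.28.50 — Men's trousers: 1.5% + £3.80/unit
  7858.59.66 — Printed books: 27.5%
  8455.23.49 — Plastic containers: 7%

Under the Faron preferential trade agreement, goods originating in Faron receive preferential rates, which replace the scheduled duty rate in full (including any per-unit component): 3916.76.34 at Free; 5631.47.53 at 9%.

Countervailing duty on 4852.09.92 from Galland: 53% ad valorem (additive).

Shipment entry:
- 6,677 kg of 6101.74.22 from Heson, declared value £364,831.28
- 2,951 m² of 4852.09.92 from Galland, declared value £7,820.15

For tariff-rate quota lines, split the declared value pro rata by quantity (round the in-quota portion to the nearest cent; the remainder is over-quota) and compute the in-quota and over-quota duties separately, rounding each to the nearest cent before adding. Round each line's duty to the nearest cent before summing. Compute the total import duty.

£64,817.75

Line 1 (6101.74.22, Heson, 6,677 kg, £364,831.28):
Code 6101.74.22 is under a tariff-rate quota (threshold 3,755 kg). In-quota: 3,755 kg at 3.5%; over-quota: 2,922 kg at 32.5%.
Pro-rata value split: in-quota = £364,831.28 × 3,755/6,677 = £205,173.20; over-quota = £364,831.28 − £205,173.20 = £159,658.08.
In-quota duty = £205,173.20 × 3.5% = £7,181.06. Over-quota duty = £159,658.08 × 32.5% = £51,888.88.
Line duty = £7,181.06 + £51,888.88 = £59,069.94.
Line 2 (4852.09.92, Galland, 2,951 m², £7,820.15):
Base rate for 4852.09.92 is 20.5%.
Additional duty on 4852.09.92 from Galland: +53%. Applied ad valorem rate: 20.5% + 53% = 73.5%.
Duty = £7,820.15 × 73.5% = £5,747.81.
Total = £59,069.94 + £5,747.81 = £64,817.75.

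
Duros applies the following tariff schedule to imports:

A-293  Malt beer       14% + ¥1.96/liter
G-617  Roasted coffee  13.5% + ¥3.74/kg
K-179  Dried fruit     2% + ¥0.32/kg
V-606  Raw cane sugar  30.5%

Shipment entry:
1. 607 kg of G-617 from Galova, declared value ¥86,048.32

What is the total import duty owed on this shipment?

¥13,886.70

Line 1 (G-617, Galova, 607 kg, ¥86,048.32):
Base rate for G-617 is 13.5% + ¥3.74/kg.
Duty = ¥86,048.32 × 13.5% + 607 × ¥3.74 = ¥13,886.70.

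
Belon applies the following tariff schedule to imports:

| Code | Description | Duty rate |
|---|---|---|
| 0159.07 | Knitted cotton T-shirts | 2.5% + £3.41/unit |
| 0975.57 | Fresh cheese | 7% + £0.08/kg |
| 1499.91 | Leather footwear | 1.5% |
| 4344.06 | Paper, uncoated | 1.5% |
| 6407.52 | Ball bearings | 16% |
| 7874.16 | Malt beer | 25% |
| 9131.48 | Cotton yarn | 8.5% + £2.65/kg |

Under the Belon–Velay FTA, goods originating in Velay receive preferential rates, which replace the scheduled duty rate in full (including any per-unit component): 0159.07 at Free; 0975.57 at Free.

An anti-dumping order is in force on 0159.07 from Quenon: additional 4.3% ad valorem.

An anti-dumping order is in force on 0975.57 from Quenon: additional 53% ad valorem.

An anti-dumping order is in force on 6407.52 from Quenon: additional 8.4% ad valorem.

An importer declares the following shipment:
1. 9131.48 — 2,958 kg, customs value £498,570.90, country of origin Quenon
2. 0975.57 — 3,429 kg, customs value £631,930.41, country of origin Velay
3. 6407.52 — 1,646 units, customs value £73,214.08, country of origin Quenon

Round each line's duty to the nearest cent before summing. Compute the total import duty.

Line 1 (9131.48, Quenon, 2,958 kg, £498,570.90):
Base rate for 9131.48 is 8.5% + £2.65/kg.
Duty = £498,570.90 × 8.5% + 2,958 × £2.65 = £50,217.23.
Line 2 (0975.57, Velay, 3,429 kg, £631,930.41):
Base rate for 0975.57 is 7% + £0.08/kg.
Origin Velay qualifies under the Belon–Velay agreement and 0975.57 is covered: preferential rate Free applies instead.
The additional-duty order on 0975.57 targets Quenon, not Velay; it does not apply.
Duty = £631,930.41 × 0% = £0.00.
Line 3 (6407.52, Quenon, 1,646 units, £73,214.08):
Base rate for 6407.52 is 16%.
Additional duty on 6407.52 from Quenon: +8.4%. Applied ad valorem rate: 16% + 8.4% = 24.4%.
Duty = £73,214.08 × 24.4% = £17,864.24.
Total = £50,217.23 + £0.00 + £17,864.24 = £68,081.47.

£68,081.47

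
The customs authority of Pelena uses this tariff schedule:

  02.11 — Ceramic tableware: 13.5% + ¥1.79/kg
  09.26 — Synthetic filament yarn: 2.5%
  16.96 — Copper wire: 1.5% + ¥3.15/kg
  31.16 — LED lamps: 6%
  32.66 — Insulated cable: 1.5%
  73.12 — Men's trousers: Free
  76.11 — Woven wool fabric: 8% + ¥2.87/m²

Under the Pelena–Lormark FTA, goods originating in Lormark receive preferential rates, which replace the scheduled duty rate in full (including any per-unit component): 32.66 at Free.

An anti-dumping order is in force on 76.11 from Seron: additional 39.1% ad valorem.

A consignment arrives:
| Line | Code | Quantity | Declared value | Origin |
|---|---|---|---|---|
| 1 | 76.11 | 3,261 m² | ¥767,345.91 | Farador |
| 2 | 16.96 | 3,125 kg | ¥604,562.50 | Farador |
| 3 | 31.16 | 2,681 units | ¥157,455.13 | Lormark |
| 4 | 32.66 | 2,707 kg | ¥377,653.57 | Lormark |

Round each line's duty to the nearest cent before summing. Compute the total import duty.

Line 1 (76.11, Farador, 3,261 m², ¥767,345.91):
Base rate for 76.11 is 8% + ¥2.87/m².
The additional-duty order on 76.11 targets Seron, not Farador; it does not apply.
Duty = ¥767,345.91 × 8% + 3,261 × ¥2.87 = ¥70,746.74.
Line 2 (16.96, Farador, 3,125 kg, ¥604,562.50):
Base rate for 16.96 is 1.5% + ¥3.15/kg.
Duty = ¥604,562.50 × 1.5% + 3,125 × ¥3.15 = ¥18,912.19.
Line 3 (31.16, Lormark, 2,681 units, ¥157,455.13):
Base rate for 31.16 is 6%.
Origin Lormark is the FTA partner but 31.16 is not on the preference list; base rate stands.
Duty = ¥157,455.13 × 6% = ¥9,447.31.
Line 4 (32.66, Lormark, 2,707 kg, ¥377,653.57):
Base rate for 32.66 is 1.5%.
Origin Lormark qualifies under the Pelena–Lormark agreement and 32.66 is covered: preferential rate Free applies instead.
Duty = ¥377,653.57 × 0% = ¥0.00.
Total = ¥70,746.74 + ¥18,912.19 + ¥9,447.31 + ¥0.00 = ¥99,106.24.

¥99,106.24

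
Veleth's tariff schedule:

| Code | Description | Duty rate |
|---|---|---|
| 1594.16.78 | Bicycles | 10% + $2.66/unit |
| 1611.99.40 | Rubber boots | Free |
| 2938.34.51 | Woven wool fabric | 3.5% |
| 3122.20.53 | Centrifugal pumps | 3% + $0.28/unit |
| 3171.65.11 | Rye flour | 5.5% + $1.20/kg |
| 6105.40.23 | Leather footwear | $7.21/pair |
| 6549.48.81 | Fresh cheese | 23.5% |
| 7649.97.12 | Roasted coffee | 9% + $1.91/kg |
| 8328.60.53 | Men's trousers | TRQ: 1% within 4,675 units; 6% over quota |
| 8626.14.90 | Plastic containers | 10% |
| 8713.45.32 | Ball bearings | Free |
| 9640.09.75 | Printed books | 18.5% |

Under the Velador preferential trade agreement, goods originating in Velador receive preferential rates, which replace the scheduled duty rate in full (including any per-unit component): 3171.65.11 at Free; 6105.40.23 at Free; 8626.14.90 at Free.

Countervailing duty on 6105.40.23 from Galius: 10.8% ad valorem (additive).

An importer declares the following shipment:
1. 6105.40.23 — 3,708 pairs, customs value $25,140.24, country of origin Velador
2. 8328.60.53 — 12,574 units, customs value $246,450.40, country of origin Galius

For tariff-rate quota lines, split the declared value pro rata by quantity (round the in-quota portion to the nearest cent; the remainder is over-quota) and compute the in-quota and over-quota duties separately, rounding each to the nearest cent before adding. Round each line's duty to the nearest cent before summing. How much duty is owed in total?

Line 1 (6105.40.23, Velador, 3,708 pairs, $25,140.24):
Base rate for 6105.40.23 is $7.21/pair.
Origin Velador qualifies under the Veleth–Velador agreement and 6105.40.23 is covered: preferential rate Free applies instead.
The additional-duty order on 6105.40.23 targets Galius, not Velador; it does not apply.
Duty = $25,140.24 × 0% = $0.00.
Line 2 (8328.60.53, Galius, 12,574 units, $246,450.40):
Code 8328.60.53 is under a tariff-rate quota (threshold 4,675 units). In-quota: 4,675 units at 1%; over-quota: 7,899 units at 6%.
Pro-rata value split: in-quota = $246,450.40 × 4,675/12,574 = $91,630.00; over-quota = $246,450.40 − $91,630.00 = $154,820.40.
In-quota duty = $91,630.00 × 1% = $916.30. Over-quota duty = $154,820.40 × 6% = $9,289.22.
Line duty = $916.30 + $9,289.22 = $10,205.52.
Total = $0.00 + $10,205.52 = $10,205.52.

$10,205.52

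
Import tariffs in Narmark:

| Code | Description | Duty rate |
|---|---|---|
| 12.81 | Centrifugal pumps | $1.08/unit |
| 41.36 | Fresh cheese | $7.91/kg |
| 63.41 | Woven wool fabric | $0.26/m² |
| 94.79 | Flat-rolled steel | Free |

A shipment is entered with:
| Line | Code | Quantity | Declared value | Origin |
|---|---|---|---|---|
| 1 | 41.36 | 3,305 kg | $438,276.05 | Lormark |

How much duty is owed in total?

Line 1 (41.36, Lormark, 3,305 kg, $438,276.05):
Base rate for 41.36 is $7.91/kg.
Duty = 3,305 × $7.91 = $26,142.55.

$26,142.55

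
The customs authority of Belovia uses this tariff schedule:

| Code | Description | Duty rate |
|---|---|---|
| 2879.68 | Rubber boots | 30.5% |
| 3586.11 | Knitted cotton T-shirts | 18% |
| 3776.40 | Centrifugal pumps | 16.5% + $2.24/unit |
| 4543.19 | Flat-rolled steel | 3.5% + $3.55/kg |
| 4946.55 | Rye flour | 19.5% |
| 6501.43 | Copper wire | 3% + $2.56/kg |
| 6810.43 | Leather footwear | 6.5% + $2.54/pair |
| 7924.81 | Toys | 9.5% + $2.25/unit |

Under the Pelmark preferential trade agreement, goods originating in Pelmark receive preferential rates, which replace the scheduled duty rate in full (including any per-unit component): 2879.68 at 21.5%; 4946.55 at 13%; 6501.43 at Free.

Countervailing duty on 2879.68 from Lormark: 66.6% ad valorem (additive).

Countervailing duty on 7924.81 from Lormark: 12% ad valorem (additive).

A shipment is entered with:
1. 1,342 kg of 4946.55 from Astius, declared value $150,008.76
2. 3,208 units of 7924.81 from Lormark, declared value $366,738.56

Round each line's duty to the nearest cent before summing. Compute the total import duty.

$115,318.50

Line 1 (4946.55, Astius, 1,342 kg, $150,008.76):
Base rate for 4946.55 is 19.5%.
4946.55 has an FTA preferential rate, but origin Astius is not Pelmark; base rate stands.
Duty = $150,008.76 × 19.5% = $29,251.71.
Line 2 (7924.81, Lormark, 3,208 units, $366,738.56):
Base rate for 7924.81 is 9.5% + $2.25/unit.
Additional duty on 7924.81 from Lormark: +12%. Applied ad valorem rate: 9.5% + 12% = 21.5%.
Duty = $366,738.56 × 21.5% + 3,208 × $2.25 = $86,066.79.
Total = $29,251.71 + $86,066.79 = $115,318.50.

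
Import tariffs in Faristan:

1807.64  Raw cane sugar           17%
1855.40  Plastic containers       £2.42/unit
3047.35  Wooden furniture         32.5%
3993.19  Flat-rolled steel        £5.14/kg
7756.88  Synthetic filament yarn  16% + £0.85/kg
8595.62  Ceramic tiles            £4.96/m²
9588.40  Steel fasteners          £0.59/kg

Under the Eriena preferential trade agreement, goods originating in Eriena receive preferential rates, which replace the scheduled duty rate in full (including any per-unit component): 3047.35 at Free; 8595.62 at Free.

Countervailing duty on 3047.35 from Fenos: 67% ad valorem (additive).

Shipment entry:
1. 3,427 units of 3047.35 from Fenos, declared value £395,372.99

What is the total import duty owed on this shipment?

Line 1 (3047.35, Fenos, 3,427 units, £395,372.99):
Base rate for 3047.35 is 32.5%.
3047.35 has an FTA preferential rate, but origin Fenos is not Eriena; base rate stands.
Additional duty on 3047.35 from Fenos: +67%. Applied ad valorem rate: 32.5% + 67% = 99.5%.
Duty = £395,372.99 × 99.5% = £393,396.13.

£393,396.13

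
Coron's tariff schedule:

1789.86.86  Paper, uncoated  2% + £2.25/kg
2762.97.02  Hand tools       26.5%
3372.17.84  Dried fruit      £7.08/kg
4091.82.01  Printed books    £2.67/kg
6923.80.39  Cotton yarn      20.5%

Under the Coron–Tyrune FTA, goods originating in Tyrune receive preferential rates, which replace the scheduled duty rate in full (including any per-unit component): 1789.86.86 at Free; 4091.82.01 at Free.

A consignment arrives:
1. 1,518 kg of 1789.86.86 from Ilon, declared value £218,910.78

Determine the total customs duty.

£7,793.72

Line 1 (1789.86.86, Ilon, 1,518 kg, £218,910.78):
Base rate for 1789.86.86 is 2% + £2.25/kg.
1789.86.86 has an FTA preferential rate, but origin Ilon is not Tyrune; base rate stands.
Duty = £218,910.78 × 2% + 1,518 × £2.25 = £7,793.72.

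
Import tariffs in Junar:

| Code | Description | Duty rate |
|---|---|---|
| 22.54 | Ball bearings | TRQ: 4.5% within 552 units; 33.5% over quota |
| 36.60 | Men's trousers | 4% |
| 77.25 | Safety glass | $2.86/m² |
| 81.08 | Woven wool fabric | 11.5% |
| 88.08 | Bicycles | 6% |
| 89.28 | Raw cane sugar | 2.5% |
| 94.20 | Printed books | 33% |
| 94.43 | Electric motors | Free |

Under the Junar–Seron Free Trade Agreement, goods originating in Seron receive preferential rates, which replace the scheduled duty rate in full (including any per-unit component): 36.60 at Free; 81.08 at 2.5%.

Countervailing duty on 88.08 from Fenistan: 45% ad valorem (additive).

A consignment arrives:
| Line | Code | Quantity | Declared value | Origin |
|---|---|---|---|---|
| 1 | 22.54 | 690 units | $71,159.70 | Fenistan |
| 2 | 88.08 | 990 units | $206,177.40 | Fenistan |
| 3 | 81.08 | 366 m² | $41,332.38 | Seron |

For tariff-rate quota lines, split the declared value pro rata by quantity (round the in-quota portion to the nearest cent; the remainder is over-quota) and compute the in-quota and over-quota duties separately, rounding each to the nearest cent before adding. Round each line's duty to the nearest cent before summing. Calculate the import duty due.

$113,513.23

Line 1 (22.54, Fenistan, 690 units, $71,159.70):
Code 22.54 is under a tariff-rate quota (threshold 552 units). In-quota: 552 units at 4.5%; over-quota: 138 units at 33.5%.
Pro-rata value split: in-quota = $71,159.70 × 552/690 = $56,927.76; over-quota = $71,159.70 − $56,927.76 = $14,231.94.
In-quota duty = $56,927.76 × 4.5% = $2,561.75. Over-quota duty = $14,231.94 × 33.5% = $4,767.70.
Line duty = $2,561.75 + $4,767.70 = $7,329.45.
Line 2 (88.08, Fenistan, 990 units, $206,177.40):
Base rate for 88.08 is 6%.
Additional duty on 88.08 from Fenistan: +45%. Applied ad valorem rate: 6% + 45% = 51%.
Duty = $206,177.40 × 51% = $105,150.47.
Line 3 (81.08, Seron, 366 m², $41,332.38):
Base rate for 81.08 is 11.5%.
Origin Seron qualifies under the Junar–Seron agreement and 81.08 is covered: preferential rate 2.5% applies instead.
Duty = $41,332.38 × 2.5% = $1,033.31.
Total = $7,329.45 + $105,150.47 + $1,033.31 = $113,513.23.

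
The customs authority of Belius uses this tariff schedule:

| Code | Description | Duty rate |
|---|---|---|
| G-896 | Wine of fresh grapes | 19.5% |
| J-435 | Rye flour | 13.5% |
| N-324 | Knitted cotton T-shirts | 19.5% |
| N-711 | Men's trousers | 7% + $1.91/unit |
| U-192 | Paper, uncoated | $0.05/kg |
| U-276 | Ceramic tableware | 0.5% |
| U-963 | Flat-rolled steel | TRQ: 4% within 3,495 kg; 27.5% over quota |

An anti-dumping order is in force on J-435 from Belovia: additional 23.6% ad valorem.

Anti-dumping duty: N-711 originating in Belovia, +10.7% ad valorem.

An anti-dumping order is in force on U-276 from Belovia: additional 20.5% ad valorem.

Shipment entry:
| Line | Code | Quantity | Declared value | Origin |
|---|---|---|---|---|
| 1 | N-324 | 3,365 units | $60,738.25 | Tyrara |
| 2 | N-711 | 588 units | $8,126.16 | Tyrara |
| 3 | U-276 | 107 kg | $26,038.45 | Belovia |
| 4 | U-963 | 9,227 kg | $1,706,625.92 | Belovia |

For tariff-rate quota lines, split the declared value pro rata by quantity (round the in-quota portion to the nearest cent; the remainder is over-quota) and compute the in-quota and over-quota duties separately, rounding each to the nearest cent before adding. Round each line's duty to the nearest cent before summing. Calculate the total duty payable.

Line 1 (N-324, Tyrara, 3,365 units, $60,738.25):
Base rate for N-324 is 19.5%.
Duty = $60,738.25 × 19.5% = $11,843.96.
Line 2 (N-711, Tyrara, 588 units, $8,126.16):
Base rate for N-711 is 7% + $1.91/unit.
The additional-duty order on N-711 targets Belovia, not Tyrara; it does not apply.
Duty = $8,126.16 × 7% + 588 × $1.91 = $1,691.91.
Line 3 (U-276, Belovia, 107 kg, $26,038.45):
Base rate for U-276 is 0.5%.
Additional duty on U-276 from Belovia: +20.5%. Applied ad valorem rate: 0.5% + 20.5% = 21%.
Duty = $26,038.45 × 21% = $5,468.07.
Line 4 (U-963, Belovia, 9,227 kg, $1,706,625.92):
Code U-963 is under a tariff-rate quota (threshold 3,495 kg). In-quota: 3,495 kg at 4%; over-quota: 5,732 kg at 27.5%.
Pro-rata value split: in-quota = $1,706,625.92 × 3,495/9,227 = $646,435.20; over-quota = $1,706,625.92 − $646,435.20 = $1,060,190.72.
In-quota duty = $646,435.20 × 4% = $25,857.41. Over-quota duty = $1,060,190.72 × 27.5% = $291,552.45.
Line duty = $25,857.41 + $291,552.45 = $317,409.86.
Total = $11,843.96 + $1,691.91 + $5,468.07 + $317,409.86 = $336,413.80.

$336,413.80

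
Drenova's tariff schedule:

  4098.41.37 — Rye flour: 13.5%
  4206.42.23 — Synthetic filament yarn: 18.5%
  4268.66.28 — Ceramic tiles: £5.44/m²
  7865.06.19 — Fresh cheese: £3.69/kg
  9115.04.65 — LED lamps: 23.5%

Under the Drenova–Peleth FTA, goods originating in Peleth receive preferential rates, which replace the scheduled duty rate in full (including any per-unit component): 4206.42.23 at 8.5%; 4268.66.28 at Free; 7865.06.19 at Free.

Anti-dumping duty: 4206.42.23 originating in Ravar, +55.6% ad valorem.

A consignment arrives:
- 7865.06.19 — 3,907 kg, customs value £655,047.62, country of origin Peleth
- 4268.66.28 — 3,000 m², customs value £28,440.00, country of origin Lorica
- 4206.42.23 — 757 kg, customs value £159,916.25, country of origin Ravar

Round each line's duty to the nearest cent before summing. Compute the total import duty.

£134,817.94

Line 1 (7865.06.19, Peleth, 3,907 kg, £655,047.62):
Base rate for 7865.06.19 is £3.69/kg.
Origin Peleth qualifies under the Drenova–Peleth agreement and 7865.06.19 is covered: preferential rate Free applies instead.
Duty = £655,047.62 × 0% = £0.00.
Line 2 (4268.66.28, Lorica, 3,000 m², £28,440.00):
Base rate for 4268.66.28 is £5.44/m².
4268.66.28 has an FTA preferential rate, but origin Lorica is not Peleth; base rate stands.
Duty = 3,000 × £5.44 = £16,320.00.
Line 3 (4206.42.23, Ravar, 757 kg, £159,916.25):
Base rate for 4206.42.23 is 18.5%.
4206.42.23 has an FTA preferential rate, but origin Ravar is not Peleth; base rate stands.
Additional duty on 4206.42.23 from Ravar: +55.6%. Applied ad valorem rate: 18.5% + 55.6% = 74.1%.
Duty = £159,916.25 × 74.1% = £118,497.94.
Total = £0.00 + £16,320.00 + £118,497.94 = £134,817.94.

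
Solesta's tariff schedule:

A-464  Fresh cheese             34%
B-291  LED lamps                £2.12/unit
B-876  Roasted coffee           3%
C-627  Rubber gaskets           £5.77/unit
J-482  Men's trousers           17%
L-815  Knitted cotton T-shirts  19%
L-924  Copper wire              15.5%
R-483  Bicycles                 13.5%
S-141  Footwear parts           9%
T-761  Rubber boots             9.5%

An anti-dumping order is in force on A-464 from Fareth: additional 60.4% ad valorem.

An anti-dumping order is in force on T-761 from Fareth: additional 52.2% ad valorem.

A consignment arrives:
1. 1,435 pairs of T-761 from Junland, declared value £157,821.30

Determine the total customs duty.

Line 1 (T-761, Junland, 1,435 pairs, £157,821.30):
Base rate for T-761 is 9.5%.
The additional-duty order on T-761 targets Fareth, not Junland; it does not apply.
Duty = £157,821.30 × 9.5% = £14,993.02.

£14,993.02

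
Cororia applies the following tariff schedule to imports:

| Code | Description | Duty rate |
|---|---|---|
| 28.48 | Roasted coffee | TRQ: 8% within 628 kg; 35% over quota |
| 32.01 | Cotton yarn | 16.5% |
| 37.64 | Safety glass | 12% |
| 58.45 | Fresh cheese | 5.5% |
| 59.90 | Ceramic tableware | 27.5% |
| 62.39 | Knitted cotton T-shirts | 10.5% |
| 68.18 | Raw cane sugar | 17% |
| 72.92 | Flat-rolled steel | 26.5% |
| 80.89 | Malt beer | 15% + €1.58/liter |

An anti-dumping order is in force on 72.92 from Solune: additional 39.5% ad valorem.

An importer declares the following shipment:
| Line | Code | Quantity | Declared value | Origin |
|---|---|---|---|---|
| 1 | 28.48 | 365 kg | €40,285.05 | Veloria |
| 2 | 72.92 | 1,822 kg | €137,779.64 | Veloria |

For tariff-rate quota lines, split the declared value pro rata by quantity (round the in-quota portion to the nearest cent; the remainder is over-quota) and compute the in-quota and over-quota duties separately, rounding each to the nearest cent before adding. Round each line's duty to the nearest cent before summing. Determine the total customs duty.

€39,734.40

Line 1 (28.48, Veloria, 365 kg, €40,285.05):
Code 28.48 is under a tariff-rate quota (threshold 628 kg). Quantity 365 kg is within the quota, so the in-quota rate 8% applies to the full value.
Duty = €40,285.05 × 8% = €3,222.80.
Line 2 (72.92, Veloria, 1,822 kg, €137,779.64):
Base rate for 72.92 is 26.5%.
The additional-duty order on 72.92 targets Solune, not Veloria; it does not apply.
Duty = €137,779.64 × 26.5% = €36,511.60.
Total = €3,222.80 + €36,511.60 = €39,734.40.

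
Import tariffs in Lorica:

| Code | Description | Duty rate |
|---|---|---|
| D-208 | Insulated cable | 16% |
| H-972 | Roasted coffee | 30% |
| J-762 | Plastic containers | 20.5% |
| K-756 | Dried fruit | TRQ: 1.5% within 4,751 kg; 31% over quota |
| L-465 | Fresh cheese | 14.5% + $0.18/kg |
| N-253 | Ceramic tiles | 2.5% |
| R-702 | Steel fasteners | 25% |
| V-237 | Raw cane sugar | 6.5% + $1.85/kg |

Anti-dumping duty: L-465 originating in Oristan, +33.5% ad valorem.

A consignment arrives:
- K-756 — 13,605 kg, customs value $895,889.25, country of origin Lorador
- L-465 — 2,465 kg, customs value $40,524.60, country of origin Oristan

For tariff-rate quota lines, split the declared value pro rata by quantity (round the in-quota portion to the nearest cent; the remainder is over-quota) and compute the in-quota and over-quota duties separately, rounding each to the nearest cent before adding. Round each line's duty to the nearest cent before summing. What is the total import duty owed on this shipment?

$205,329.44

Line 1 (K-756, Lorador, 13,605 kg, $895,889.25):
Code K-756 is under a tariff-rate quota (threshold 4,751 kg). In-quota: 4,751 kg at 1.5%; over-quota: 8,854 kg at 31%.
Pro-rata value split: in-quota = $895,889.25 × 4,751/13,605 = $312,853.35; over-quota = $895,889.25 − $312,853.35 = $583,035.90.
In-quota duty = $312,853.35 × 1.5% = $4,692.80. Over-quota duty = $583,035.90 × 31% = $180,741.13.
Line duty = $4,692.80 + $180,741.13 = $185,433.93.
Line 2 (L-465, Oristan, 2,465 kg, $40,524.60):
Base rate for L-465 is 14.5% + $0.18/kg.
Additional duty on L-465 from Oristan: +33.5%. Applied ad valorem rate: 14.5% + 33.5% = 48%.
Duty = $40,524.60 × 48% + 2,465 × $0.18 = $19,895.51.
Total = $185,433.93 + $19,895.51 = $205,329.44.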